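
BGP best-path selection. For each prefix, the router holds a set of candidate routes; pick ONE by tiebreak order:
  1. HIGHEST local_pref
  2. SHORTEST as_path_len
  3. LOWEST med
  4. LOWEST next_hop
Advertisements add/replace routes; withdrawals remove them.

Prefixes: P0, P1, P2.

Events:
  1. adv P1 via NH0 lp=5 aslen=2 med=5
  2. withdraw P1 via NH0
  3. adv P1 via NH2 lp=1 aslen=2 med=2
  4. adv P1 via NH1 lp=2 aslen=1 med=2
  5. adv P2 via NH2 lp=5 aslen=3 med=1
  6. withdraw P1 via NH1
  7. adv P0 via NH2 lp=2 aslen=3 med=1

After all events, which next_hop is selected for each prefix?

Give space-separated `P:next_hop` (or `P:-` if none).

Answer: P0:NH2 P1:NH2 P2:NH2

Derivation:
Op 1: best P0=- P1=NH0 P2=-
Op 2: best P0=- P1=- P2=-
Op 3: best P0=- P1=NH2 P2=-
Op 4: best P0=- P1=NH1 P2=-
Op 5: best P0=- P1=NH1 P2=NH2
Op 6: best P0=- P1=NH2 P2=NH2
Op 7: best P0=NH2 P1=NH2 P2=NH2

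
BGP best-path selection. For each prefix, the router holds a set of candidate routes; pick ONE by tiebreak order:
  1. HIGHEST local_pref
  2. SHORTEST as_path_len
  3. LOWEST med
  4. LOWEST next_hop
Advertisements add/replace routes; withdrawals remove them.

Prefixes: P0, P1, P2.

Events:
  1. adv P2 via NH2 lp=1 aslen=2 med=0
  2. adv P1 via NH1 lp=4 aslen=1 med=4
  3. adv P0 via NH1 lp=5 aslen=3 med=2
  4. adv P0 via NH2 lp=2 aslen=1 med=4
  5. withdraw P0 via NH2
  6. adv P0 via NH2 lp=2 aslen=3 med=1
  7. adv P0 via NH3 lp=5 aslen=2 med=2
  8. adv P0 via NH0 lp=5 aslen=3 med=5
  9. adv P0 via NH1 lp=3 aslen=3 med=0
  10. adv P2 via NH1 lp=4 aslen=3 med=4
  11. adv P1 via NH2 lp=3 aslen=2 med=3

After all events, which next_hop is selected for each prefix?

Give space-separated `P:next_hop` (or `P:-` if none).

Answer: P0:NH3 P1:NH1 P2:NH1

Derivation:
Op 1: best P0=- P1=- P2=NH2
Op 2: best P0=- P1=NH1 P2=NH2
Op 3: best P0=NH1 P1=NH1 P2=NH2
Op 4: best P0=NH1 P1=NH1 P2=NH2
Op 5: best P0=NH1 P1=NH1 P2=NH2
Op 6: best P0=NH1 P1=NH1 P2=NH2
Op 7: best P0=NH3 P1=NH1 P2=NH2
Op 8: best P0=NH3 P1=NH1 P2=NH2
Op 9: best P0=NH3 P1=NH1 P2=NH2
Op 10: best P0=NH3 P1=NH1 P2=NH1
Op 11: best P0=NH3 P1=NH1 P2=NH1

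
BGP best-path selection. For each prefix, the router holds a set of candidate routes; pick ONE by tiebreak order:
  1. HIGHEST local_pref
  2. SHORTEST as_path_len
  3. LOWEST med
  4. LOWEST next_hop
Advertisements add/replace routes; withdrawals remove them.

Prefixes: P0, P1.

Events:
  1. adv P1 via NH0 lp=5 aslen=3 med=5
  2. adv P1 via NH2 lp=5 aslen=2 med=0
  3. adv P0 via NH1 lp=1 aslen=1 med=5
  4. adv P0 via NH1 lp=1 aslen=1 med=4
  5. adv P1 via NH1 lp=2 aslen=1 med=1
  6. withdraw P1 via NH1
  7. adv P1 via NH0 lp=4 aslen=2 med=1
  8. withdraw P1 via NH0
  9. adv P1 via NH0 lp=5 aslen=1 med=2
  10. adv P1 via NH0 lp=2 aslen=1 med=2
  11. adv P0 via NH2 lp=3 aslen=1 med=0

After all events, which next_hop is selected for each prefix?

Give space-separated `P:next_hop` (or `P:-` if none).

Answer: P0:NH2 P1:NH2

Derivation:
Op 1: best P0=- P1=NH0
Op 2: best P0=- P1=NH2
Op 3: best P0=NH1 P1=NH2
Op 4: best P0=NH1 P1=NH2
Op 5: best P0=NH1 P1=NH2
Op 6: best P0=NH1 P1=NH2
Op 7: best P0=NH1 P1=NH2
Op 8: best P0=NH1 P1=NH2
Op 9: best P0=NH1 P1=NH0
Op 10: best P0=NH1 P1=NH2
Op 11: best P0=NH2 P1=NH2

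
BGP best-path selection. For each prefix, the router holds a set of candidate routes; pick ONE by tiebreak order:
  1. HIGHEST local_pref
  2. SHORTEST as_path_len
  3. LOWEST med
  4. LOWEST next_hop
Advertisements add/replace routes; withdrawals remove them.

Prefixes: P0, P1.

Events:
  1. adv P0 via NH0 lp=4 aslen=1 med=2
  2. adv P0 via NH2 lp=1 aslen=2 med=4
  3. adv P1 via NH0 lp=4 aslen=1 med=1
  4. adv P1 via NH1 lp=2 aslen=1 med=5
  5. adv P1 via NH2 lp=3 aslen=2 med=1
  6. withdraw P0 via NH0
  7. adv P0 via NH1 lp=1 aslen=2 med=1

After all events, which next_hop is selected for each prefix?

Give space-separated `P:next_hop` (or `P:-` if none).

Answer: P0:NH1 P1:NH0

Derivation:
Op 1: best P0=NH0 P1=-
Op 2: best P0=NH0 P1=-
Op 3: best P0=NH0 P1=NH0
Op 4: best P0=NH0 P1=NH0
Op 5: best P0=NH0 P1=NH0
Op 6: best P0=NH2 P1=NH0
Op 7: best P0=NH1 P1=NH0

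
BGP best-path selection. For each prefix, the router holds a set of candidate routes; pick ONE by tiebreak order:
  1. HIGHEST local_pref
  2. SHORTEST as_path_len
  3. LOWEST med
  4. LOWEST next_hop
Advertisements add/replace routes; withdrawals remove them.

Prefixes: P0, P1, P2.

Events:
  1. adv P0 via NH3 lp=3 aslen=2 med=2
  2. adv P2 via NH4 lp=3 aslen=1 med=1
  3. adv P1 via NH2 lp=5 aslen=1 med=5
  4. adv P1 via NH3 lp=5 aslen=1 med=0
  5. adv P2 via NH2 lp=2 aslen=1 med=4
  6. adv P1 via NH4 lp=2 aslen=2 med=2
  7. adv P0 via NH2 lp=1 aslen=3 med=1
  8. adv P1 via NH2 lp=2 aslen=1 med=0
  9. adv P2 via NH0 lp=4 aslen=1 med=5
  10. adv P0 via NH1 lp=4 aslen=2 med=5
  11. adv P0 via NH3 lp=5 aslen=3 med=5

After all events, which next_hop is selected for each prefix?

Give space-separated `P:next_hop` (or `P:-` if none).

Op 1: best P0=NH3 P1=- P2=-
Op 2: best P0=NH3 P1=- P2=NH4
Op 3: best P0=NH3 P1=NH2 P2=NH4
Op 4: best P0=NH3 P1=NH3 P2=NH4
Op 5: best P0=NH3 P1=NH3 P2=NH4
Op 6: best P0=NH3 P1=NH3 P2=NH4
Op 7: best P0=NH3 P1=NH3 P2=NH4
Op 8: best P0=NH3 P1=NH3 P2=NH4
Op 9: best P0=NH3 P1=NH3 P2=NH0
Op 10: best P0=NH1 P1=NH3 P2=NH0
Op 11: best P0=NH3 P1=NH3 P2=NH0

Answer: P0:NH3 P1:NH3 P2:NH0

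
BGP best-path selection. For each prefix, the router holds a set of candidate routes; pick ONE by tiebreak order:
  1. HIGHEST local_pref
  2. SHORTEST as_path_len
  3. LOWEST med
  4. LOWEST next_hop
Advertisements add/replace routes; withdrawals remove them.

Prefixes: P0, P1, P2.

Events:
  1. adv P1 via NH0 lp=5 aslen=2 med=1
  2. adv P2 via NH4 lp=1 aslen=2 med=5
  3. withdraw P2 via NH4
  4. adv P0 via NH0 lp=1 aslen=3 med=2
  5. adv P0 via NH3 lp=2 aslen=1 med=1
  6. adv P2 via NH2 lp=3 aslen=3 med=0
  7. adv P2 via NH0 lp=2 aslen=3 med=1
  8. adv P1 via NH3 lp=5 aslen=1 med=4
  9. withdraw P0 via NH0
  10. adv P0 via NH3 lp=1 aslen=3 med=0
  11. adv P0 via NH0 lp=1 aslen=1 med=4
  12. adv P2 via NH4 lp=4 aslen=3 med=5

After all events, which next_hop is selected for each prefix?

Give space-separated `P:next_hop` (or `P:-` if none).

Answer: P0:NH0 P1:NH3 P2:NH4

Derivation:
Op 1: best P0=- P1=NH0 P2=-
Op 2: best P0=- P1=NH0 P2=NH4
Op 3: best P0=- P1=NH0 P2=-
Op 4: best P0=NH0 P1=NH0 P2=-
Op 5: best P0=NH3 P1=NH0 P2=-
Op 6: best P0=NH3 P1=NH0 P2=NH2
Op 7: best P0=NH3 P1=NH0 P2=NH2
Op 8: best P0=NH3 P1=NH3 P2=NH2
Op 9: best P0=NH3 P1=NH3 P2=NH2
Op 10: best P0=NH3 P1=NH3 P2=NH2
Op 11: best P0=NH0 P1=NH3 P2=NH2
Op 12: best P0=NH0 P1=NH3 P2=NH4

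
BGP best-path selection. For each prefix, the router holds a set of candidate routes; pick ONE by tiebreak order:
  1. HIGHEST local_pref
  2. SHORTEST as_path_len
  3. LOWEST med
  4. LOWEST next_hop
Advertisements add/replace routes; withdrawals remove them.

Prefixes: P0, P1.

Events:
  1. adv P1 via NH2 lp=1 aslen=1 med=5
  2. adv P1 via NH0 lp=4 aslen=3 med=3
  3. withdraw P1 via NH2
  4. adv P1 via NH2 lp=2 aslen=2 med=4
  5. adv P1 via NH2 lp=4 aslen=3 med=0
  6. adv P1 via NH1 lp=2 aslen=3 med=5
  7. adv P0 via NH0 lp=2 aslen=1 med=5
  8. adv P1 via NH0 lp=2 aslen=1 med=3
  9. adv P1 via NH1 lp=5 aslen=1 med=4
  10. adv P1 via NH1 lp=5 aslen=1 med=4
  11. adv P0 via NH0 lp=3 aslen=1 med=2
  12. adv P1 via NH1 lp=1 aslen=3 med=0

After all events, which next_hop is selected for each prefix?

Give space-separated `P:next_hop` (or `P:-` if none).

Op 1: best P0=- P1=NH2
Op 2: best P0=- P1=NH0
Op 3: best P0=- P1=NH0
Op 4: best P0=- P1=NH0
Op 5: best P0=- P1=NH2
Op 6: best P0=- P1=NH2
Op 7: best P0=NH0 P1=NH2
Op 8: best P0=NH0 P1=NH2
Op 9: best P0=NH0 P1=NH1
Op 10: best P0=NH0 P1=NH1
Op 11: best P0=NH0 P1=NH1
Op 12: best P0=NH0 P1=NH2

Answer: P0:NH0 P1:NH2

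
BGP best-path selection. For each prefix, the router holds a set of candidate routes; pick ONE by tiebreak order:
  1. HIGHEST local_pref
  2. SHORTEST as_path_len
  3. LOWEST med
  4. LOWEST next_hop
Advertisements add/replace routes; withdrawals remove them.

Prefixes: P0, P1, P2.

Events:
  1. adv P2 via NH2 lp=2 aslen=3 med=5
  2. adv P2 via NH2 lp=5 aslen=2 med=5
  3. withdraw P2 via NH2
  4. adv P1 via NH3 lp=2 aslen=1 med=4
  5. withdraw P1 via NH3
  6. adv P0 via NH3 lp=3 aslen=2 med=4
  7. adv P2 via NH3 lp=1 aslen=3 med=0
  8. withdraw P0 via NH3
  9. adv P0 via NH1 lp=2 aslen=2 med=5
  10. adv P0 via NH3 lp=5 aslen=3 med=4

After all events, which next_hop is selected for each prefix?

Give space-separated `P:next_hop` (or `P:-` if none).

Op 1: best P0=- P1=- P2=NH2
Op 2: best P0=- P1=- P2=NH2
Op 3: best P0=- P1=- P2=-
Op 4: best P0=- P1=NH3 P2=-
Op 5: best P0=- P1=- P2=-
Op 6: best P0=NH3 P1=- P2=-
Op 7: best P0=NH3 P1=- P2=NH3
Op 8: best P0=- P1=- P2=NH3
Op 9: best P0=NH1 P1=- P2=NH3
Op 10: best P0=NH3 P1=- P2=NH3

Answer: P0:NH3 P1:- P2:NH3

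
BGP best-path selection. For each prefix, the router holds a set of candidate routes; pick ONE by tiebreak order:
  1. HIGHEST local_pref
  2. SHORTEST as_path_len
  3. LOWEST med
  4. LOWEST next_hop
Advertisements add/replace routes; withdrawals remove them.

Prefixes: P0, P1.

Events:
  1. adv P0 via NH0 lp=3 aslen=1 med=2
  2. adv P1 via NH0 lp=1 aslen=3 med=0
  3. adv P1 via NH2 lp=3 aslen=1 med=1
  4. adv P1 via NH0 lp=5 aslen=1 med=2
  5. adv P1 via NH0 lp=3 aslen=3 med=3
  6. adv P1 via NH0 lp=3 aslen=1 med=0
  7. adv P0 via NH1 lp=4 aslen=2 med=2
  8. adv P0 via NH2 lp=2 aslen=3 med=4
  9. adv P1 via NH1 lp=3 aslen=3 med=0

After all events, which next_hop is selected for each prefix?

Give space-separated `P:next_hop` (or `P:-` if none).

Op 1: best P0=NH0 P1=-
Op 2: best P0=NH0 P1=NH0
Op 3: best P0=NH0 P1=NH2
Op 4: best P0=NH0 P1=NH0
Op 5: best P0=NH0 P1=NH2
Op 6: best P0=NH0 P1=NH0
Op 7: best P0=NH1 P1=NH0
Op 8: best P0=NH1 P1=NH0
Op 9: best P0=NH1 P1=NH0

Answer: P0:NH1 P1:NH0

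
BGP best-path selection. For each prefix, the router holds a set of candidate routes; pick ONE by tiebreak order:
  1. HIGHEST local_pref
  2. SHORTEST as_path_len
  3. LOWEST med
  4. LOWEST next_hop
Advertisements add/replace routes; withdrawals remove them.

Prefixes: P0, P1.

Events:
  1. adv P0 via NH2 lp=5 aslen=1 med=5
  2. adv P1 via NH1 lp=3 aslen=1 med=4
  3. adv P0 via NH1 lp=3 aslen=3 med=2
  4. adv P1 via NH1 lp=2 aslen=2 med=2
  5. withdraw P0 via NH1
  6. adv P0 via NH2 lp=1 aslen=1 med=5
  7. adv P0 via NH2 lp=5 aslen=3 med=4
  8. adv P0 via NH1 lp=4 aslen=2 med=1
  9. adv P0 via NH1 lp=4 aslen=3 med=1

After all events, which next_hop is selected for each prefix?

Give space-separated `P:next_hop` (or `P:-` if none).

Op 1: best P0=NH2 P1=-
Op 2: best P0=NH2 P1=NH1
Op 3: best P0=NH2 P1=NH1
Op 4: best P0=NH2 P1=NH1
Op 5: best P0=NH2 P1=NH1
Op 6: best P0=NH2 P1=NH1
Op 7: best P0=NH2 P1=NH1
Op 8: best P0=NH2 P1=NH1
Op 9: best P0=NH2 P1=NH1

Answer: P0:NH2 P1:NH1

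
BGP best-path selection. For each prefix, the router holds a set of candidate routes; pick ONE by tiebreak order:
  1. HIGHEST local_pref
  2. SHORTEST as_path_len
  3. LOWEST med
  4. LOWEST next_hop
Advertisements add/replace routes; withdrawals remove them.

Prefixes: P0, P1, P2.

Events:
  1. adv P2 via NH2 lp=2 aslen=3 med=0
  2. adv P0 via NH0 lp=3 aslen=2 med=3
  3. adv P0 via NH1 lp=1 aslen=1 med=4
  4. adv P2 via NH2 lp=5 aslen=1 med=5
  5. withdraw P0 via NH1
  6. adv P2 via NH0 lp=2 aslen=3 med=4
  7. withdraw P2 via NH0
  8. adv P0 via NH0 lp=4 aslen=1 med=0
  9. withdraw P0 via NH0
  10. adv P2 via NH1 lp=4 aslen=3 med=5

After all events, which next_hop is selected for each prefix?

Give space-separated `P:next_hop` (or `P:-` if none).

Answer: P0:- P1:- P2:NH2

Derivation:
Op 1: best P0=- P1=- P2=NH2
Op 2: best P0=NH0 P1=- P2=NH2
Op 3: best P0=NH0 P1=- P2=NH2
Op 4: best P0=NH0 P1=- P2=NH2
Op 5: best P0=NH0 P1=- P2=NH2
Op 6: best P0=NH0 P1=- P2=NH2
Op 7: best P0=NH0 P1=- P2=NH2
Op 8: best P0=NH0 P1=- P2=NH2
Op 9: best P0=- P1=- P2=NH2
Op 10: best P0=- P1=- P2=NH2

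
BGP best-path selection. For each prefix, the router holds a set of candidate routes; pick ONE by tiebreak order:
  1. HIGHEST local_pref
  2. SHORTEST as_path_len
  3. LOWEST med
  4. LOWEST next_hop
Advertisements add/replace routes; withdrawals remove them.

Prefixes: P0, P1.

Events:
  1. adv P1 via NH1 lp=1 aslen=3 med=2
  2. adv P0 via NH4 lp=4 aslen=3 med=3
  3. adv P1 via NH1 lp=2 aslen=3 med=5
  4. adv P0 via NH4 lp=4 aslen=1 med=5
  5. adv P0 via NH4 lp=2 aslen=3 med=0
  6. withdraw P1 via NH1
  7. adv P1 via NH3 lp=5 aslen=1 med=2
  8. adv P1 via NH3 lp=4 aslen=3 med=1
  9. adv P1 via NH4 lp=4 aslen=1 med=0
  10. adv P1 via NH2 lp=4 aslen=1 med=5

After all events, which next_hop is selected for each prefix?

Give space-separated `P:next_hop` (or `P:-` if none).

Answer: P0:NH4 P1:NH4

Derivation:
Op 1: best P0=- P1=NH1
Op 2: best P0=NH4 P1=NH1
Op 3: best P0=NH4 P1=NH1
Op 4: best P0=NH4 P1=NH1
Op 5: best P0=NH4 P1=NH1
Op 6: best P0=NH4 P1=-
Op 7: best P0=NH4 P1=NH3
Op 8: best P0=NH4 P1=NH3
Op 9: best P0=NH4 P1=NH4
Op 10: best P0=NH4 P1=NH4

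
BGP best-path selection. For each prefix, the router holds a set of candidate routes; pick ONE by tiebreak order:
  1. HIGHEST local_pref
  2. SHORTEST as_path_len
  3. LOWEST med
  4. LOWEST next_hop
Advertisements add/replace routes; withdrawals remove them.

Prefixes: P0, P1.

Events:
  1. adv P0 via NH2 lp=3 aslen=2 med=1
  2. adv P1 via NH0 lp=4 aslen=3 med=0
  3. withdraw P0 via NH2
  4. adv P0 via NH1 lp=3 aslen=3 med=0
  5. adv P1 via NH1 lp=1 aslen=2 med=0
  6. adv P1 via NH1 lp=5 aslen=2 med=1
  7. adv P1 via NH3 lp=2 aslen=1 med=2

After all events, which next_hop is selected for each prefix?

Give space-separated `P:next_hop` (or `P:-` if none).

Op 1: best P0=NH2 P1=-
Op 2: best P0=NH2 P1=NH0
Op 3: best P0=- P1=NH0
Op 4: best P0=NH1 P1=NH0
Op 5: best P0=NH1 P1=NH0
Op 6: best P0=NH1 P1=NH1
Op 7: best P0=NH1 P1=NH1

Answer: P0:NH1 P1:NH1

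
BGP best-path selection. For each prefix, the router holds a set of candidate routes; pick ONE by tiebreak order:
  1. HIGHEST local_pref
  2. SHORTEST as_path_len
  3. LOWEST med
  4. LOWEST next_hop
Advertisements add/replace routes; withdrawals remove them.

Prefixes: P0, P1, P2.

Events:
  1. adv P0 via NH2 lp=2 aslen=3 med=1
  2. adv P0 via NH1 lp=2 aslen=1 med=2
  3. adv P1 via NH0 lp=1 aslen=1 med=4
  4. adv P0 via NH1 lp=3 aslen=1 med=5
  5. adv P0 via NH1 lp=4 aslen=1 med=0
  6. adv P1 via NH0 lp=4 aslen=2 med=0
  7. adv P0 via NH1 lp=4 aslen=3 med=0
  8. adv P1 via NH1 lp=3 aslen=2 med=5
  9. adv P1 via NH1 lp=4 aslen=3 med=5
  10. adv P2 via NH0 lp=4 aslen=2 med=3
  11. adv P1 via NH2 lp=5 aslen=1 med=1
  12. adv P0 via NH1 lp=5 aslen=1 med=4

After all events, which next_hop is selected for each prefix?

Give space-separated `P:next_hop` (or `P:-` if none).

Answer: P0:NH1 P1:NH2 P2:NH0

Derivation:
Op 1: best P0=NH2 P1=- P2=-
Op 2: best P0=NH1 P1=- P2=-
Op 3: best P0=NH1 P1=NH0 P2=-
Op 4: best P0=NH1 P1=NH0 P2=-
Op 5: best P0=NH1 P1=NH0 P2=-
Op 6: best P0=NH1 P1=NH0 P2=-
Op 7: best P0=NH1 P1=NH0 P2=-
Op 8: best P0=NH1 P1=NH0 P2=-
Op 9: best P0=NH1 P1=NH0 P2=-
Op 10: best P0=NH1 P1=NH0 P2=NH0
Op 11: best P0=NH1 P1=NH2 P2=NH0
Op 12: best P0=NH1 P1=NH2 P2=NH0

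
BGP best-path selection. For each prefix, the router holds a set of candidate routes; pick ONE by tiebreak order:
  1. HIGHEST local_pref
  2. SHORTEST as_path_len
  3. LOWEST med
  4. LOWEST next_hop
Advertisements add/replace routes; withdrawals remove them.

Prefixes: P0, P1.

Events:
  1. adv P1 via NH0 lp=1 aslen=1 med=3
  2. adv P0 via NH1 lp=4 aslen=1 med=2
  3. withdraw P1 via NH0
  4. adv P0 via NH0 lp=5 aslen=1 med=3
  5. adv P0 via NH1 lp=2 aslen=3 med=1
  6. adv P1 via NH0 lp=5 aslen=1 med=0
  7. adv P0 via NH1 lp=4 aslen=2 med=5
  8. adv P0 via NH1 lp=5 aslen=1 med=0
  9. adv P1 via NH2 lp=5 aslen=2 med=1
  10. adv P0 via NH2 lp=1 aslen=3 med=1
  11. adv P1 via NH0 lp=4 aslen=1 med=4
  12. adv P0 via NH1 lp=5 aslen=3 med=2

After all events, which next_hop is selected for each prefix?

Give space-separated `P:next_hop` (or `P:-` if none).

Answer: P0:NH0 P1:NH2

Derivation:
Op 1: best P0=- P1=NH0
Op 2: best P0=NH1 P1=NH0
Op 3: best P0=NH1 P1=-
Op 4: best P0=NH0 P1=-
Op 5: best P0=NH0 P1=-
Op 6: best P0=NH0 P1=NH0
Op 7: best P0=NH0 P1=NH0
Op 8: best P0=NH1 P1=NH0
Op 9: best P0=NH1 P1=NH0
Op 10: best P0=NH1 P1=NH0
Op 11: best P0=NH1 P1=NH2
Op 12: best P0=NH0 P1=NH2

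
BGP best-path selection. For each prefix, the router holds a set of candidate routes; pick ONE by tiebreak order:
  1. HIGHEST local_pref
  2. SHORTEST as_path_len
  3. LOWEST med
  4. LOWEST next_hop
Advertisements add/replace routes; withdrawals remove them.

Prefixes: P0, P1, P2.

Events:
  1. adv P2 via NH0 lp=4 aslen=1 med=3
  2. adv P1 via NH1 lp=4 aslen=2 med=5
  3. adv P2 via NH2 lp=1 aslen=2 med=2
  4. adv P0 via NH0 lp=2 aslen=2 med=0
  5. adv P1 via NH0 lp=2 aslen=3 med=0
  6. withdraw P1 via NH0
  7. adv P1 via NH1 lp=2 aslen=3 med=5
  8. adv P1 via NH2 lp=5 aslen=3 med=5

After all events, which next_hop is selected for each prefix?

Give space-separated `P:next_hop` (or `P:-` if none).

Answer: P0:NH0 P1:NH2 P2:NH0

Derivation:
Op 1: best P0=- P1=- P2=NH0
Op 2: best P0=- P1=NH1 P2=NH0
Op 3: best P0=- P1=NH1 P2=NH0
Op 4: best P0=NH0 P1=NH1 P2=NH0
Op 5: best P0=NH0 P1=NH1 P2=NH0
Op 6: best P0=NH0 P1=NH1 P2=NH0
Op 7: best P0=NH0 P1=NH1 P2=NH0
Op 8: best P0=NH0 P1=NH2 P2=NH0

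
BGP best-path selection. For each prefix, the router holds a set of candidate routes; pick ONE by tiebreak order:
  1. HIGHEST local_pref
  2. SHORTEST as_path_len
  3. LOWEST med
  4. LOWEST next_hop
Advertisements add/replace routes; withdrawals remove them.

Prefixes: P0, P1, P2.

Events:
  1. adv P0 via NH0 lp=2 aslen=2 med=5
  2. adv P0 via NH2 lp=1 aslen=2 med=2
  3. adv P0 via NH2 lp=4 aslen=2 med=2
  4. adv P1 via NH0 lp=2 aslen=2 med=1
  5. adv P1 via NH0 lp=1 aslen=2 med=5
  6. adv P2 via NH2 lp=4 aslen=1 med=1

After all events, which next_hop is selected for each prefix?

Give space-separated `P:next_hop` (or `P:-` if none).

Op 1: best P0=NH0 P1=- P2=-
Op 2: best P0=NH0 P1=- P2=-
Op 3: best P0=NH2 P1=- P2=-
Op 4: best P0=NH2 P1=NH0 P2=-
Op 5: best P0=NH2 P1=NH0 P2=-
Op 6: best P0=NH2 P1=NH0 P2=NH2

Answer: P0:NH2 P1:NH0 P2:NH2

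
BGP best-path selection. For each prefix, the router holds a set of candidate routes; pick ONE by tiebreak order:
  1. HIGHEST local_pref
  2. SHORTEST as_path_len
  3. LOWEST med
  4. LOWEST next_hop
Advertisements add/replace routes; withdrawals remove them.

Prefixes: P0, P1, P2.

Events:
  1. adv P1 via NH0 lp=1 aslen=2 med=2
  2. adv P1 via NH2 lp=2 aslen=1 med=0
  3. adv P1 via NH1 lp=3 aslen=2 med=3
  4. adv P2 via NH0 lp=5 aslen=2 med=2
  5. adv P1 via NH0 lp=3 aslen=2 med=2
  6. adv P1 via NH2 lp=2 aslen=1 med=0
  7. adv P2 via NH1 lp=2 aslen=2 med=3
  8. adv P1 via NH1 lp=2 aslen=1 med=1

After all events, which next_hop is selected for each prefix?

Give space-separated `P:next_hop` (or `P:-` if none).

Answer: P0:- P1:NH0 P2:NH0

Derivation:
Op 1: best P0=- P1=NH0 P2=-
Op 2: best P0=- P1=NH2 P2=-
Op 3: best P0=- P1=NH1 P2=-
Op 4: best P0=- P1=NH1 P2=NH0
Op 5: best P0=- P1=NH0 P2=NH0
Op 6: best P0=- P1=NH0 P2=NH0
Op 7: best P0=- P1=NH0 P2=NH0
Op 8: best P0=- P1=NH0 P2=NH0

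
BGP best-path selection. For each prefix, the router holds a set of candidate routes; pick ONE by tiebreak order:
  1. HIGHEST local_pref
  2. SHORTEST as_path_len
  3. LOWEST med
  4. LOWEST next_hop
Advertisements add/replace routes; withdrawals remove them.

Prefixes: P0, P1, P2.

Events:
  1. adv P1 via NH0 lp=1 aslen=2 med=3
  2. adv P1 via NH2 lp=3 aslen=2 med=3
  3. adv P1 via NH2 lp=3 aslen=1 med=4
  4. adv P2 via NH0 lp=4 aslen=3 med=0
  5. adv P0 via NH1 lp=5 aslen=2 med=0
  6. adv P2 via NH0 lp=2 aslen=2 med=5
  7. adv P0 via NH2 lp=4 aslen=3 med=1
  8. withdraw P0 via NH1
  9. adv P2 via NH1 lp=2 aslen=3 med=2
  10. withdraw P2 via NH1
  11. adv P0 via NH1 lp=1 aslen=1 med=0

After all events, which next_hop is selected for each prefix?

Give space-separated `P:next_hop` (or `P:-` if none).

Answer: P0:NH2 P1:NH2 P2:NH0

Derivation:
Op 1: best P0=- P1=NH0 P2=-
Op 2: best P0=- P1=NH2 P2=-
Op 3: best P0=- P1=NH2 P2=-
Op 4: best P0=- P1=NH2 P2=NH0
Op 5: best P0=NH1 P1=NH2 P2=NH0
Op 6: best P0=NH1 P1=NH2 P2=NH0
Op 7: best P0=NH1 P1=NH2 P2=NH0
Op 8: best P0=NH2 P1=NH2 P2=NH0
Op 9: best P0=NH2 P1=NH2 P2=NH0
Op 10: best P0=NH2 P1=NH2 P2=NH0
Op 11: best P0=NH2 P1=NH2 P2=NH0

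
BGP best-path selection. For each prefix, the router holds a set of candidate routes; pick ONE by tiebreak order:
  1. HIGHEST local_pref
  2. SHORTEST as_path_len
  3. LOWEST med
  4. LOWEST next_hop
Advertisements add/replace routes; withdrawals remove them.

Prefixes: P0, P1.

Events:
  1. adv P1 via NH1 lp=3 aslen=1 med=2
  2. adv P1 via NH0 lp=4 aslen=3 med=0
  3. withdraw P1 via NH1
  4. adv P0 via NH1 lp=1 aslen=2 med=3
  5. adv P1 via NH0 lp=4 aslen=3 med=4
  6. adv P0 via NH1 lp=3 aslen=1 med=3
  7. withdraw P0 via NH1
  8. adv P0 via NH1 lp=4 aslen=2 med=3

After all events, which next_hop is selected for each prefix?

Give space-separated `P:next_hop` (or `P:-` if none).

Answer: P0:NH1 P1:NH0

Derivation:
Op 1: best P0=- P1=NH1
Op 2: best P0=- P1=NH0
Op 3: best P0=- P1=NH0
Op 4: best P0=NH1 P1=NH0
Op 5: best P0=NH1 P1=NH0
Op 6: best P0=NH1 P1=NH0
Op 7: best P0=- P1=NH0
Op 8: best P0=NH1 P1=NH0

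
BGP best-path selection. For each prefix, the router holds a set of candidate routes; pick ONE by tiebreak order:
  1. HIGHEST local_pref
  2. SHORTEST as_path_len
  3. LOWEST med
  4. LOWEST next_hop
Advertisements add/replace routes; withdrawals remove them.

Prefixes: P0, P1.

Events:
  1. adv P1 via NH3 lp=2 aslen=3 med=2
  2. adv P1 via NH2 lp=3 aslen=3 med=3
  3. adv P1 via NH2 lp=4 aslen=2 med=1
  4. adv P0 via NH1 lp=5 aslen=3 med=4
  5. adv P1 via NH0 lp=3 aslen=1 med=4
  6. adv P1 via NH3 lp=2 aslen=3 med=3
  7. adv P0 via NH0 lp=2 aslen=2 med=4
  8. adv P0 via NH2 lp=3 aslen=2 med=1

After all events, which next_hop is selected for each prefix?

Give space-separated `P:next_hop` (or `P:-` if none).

Answer: P0:NH1 P1:NH2

Derivation:
Op 1: best P0=- P1=NH3
Op 2: best P0=- P1=NH2
Op 3: best P0=- P1=NH2
Op 4: best P0=NH1 P1=NH2
Op 5: best P0=NH1 P1=NH2
Op 6: best P0=NH1 P1=NH2
Op 7: best P0=NH1 P1=NH2
Op 8: best P0=NH1 P1=NH2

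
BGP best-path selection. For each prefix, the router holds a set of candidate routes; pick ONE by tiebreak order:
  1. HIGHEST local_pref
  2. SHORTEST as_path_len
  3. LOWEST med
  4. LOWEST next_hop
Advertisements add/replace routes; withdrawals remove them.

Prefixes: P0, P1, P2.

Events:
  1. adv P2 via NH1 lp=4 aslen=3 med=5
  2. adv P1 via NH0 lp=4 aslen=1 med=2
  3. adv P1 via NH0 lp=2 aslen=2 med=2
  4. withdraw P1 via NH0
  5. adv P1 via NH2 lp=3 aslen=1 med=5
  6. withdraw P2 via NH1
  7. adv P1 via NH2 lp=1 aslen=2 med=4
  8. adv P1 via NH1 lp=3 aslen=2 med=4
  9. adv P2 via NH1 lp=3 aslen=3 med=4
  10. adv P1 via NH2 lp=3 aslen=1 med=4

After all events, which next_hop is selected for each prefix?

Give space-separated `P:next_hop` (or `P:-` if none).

Op 1: best P0=- P1=- P2=NH1
Op 2: best P0=- P1=NH0 P2=NH1
Op 3: best P0=- P1=NH0 P2=NH1
Op 4: best P0=- P1=- P2=NH1
Op 5: best P0=- P1=NH2 P2=NH1
Op 6: best P0=- P1=NH2 P2=-
Op 7: best P0=- P1=NH2 P2=-
Op 8: best P0=- P1=NH1 P2=-
Op 9: best P0=- P1=NH1 P2=NH1
Op 10: best P0=- P1=NH2 P2=NH1

Answer: P0:- P1:NH2 P2:NH1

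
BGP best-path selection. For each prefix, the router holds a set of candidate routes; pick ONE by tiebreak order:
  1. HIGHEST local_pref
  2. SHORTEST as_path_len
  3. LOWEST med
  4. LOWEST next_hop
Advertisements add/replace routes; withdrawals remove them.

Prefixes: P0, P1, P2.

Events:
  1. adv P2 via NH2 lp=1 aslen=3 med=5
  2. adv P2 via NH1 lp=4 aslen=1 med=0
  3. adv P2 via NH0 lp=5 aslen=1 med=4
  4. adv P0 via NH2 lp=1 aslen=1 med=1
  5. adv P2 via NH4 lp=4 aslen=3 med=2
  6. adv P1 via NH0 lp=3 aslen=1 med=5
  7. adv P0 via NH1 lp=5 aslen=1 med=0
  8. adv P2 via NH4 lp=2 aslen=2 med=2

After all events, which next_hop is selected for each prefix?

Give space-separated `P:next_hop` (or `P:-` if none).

Answer: P0:NH1 P1:NH0 P2:NH0

Derivation:
Op 1: best P0=- P1=- P2=NH2
Op 2: best P0=- P1=- P2=NH1
Op 3: best P0=- P1=- P2=NH0
Op 4: best P0=NH2 P1=- P2=NH0
Op 5: best P0=NH2 P1=- P2=NH0
Op 6: best P0=NH2 P1=NH0 P2=NH0
Op 7: best P0=NH1 P1=NH0 P2=NH0
Op 8: best P0=NH1 P1=NH0 P2=NH0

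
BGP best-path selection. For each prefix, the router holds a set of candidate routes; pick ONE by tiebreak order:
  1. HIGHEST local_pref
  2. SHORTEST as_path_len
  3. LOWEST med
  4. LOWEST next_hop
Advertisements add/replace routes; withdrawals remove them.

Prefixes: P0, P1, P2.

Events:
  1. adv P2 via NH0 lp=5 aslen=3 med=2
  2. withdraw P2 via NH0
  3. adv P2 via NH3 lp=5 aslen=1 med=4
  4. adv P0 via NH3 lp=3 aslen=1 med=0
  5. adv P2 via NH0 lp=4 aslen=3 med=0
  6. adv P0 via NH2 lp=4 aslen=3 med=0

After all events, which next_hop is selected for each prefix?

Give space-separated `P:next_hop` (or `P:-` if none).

Answer: P0:NH2 P1:- P2:NH3

Derivation:
Op 1: best P0=- P1=- P2=NH0
Op 2: best P0=- P1=- P2=-
Op 3: best P0=- P1=- P2=NH3
Op 4: best P0=NH3 P1=- P2=NH3
Op 5: best P0=NH3 P1=- P2=NH3
Op 6: best P0=NH2 P1=- P2=NH3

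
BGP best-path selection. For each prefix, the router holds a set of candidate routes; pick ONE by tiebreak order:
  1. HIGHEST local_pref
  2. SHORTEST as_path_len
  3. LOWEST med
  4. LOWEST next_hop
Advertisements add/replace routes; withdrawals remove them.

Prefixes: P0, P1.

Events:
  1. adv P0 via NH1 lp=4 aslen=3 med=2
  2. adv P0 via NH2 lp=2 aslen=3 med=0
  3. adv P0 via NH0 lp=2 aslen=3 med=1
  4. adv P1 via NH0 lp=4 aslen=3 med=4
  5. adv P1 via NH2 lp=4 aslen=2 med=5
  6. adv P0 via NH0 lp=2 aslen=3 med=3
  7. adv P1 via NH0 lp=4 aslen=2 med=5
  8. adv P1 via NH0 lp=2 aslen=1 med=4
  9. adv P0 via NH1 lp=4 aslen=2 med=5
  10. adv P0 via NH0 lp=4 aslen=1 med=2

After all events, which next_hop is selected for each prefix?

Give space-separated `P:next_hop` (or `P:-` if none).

Answer: P0:NH0 P1:NH2

Derivation:
Op 1: best P0=NH1 P1=-
Op 2: best P0=NH1 P1=-
Op 3: best P0=NH1 P1=-
Op 4: best P0=NH1 P1=NH0
Op 5: best P0=NH1 P1=NH2
Op 6: best P0=NH1 P1=NH2
Op 7: best P0=NH1 P1=NH0
Op 8: best P0=NH1 P1=NH2
Op 9: best P0=NH1 P1=NH2
Op 10: best P0=NH0 P1=NH2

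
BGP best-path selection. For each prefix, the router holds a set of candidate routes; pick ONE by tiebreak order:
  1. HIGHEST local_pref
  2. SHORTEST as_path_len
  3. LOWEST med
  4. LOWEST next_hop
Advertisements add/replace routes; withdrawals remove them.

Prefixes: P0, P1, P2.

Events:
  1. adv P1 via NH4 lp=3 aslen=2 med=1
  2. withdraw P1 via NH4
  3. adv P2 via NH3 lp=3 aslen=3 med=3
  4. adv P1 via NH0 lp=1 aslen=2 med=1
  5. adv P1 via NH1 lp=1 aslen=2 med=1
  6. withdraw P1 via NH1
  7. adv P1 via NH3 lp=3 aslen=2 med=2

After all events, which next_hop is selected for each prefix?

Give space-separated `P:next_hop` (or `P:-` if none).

Op 1: best P0=- P1=NH4 P2=-
Op 2: best P0=- P1=- P2=-
Op 3: best P0=- P1=- P2=NH3
Op 4: best P0=- P1=NH0 P2=NH3
Op 5: best P0=- P1=NH0 P2=NH3
Op 6: best P0=- P1=NH0 P2=NH3
Op 7: best P0=- P1=NH3 P2=NH3

Answer: P0:- P1:NH3 P2:NH3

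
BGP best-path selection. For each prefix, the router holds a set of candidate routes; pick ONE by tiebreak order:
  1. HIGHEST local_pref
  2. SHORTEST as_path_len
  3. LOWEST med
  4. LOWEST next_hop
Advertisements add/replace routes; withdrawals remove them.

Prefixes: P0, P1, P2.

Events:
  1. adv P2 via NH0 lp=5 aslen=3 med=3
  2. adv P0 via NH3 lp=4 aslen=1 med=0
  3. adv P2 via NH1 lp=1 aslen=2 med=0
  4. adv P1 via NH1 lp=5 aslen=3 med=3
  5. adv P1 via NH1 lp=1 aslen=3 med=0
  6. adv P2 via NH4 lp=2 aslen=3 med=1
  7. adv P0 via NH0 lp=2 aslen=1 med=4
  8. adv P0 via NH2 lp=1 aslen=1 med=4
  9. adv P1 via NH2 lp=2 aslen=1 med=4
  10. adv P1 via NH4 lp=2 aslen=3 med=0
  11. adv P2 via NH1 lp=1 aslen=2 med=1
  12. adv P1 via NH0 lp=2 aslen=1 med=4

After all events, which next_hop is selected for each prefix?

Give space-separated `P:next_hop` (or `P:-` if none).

Answer: P0:NH3 P1:NH0 P2:NH0

Derivation:
Op 1: best P0=- P1=- P2=NH0
Op 2: best P0=NH3 P1=- P2=NH0
Op 3: best P0=NH3 P1=- P2=NH0
Op 4: best P0=NH3 P1=NH1 P2=NH0
Op 5: best P0=NH3 P1=NH1 P2=NH0
Op 6: best P0=NH3 P1=NH1 P2=NH0
Op 7: best P0=NH3 P1=NH1 P2=NH0
Op 8: best P0=NH3 P1=NH1 P2=NH0
Op 9: best P0=NH3 P1=NH2 P2=NH0
Op 10: best P0=NH3 P1=NH2 P2=NH0
Op 11: best P0=NH3 P1=NH2 P2=NH0
Op 12: best P0=NH3 P1=NH0 P2=NH0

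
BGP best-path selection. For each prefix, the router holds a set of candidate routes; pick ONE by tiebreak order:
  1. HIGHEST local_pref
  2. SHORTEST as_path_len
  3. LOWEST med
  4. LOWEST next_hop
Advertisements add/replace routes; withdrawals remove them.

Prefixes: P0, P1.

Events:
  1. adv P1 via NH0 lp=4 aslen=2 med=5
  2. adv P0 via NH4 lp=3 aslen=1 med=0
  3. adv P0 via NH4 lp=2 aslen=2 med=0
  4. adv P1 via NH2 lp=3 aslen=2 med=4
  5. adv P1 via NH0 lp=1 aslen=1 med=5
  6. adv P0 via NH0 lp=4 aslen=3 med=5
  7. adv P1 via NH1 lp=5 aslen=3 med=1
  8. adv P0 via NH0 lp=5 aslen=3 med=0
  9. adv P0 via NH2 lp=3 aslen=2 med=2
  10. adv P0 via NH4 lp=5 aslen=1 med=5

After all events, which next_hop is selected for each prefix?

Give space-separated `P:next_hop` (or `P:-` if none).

Answer: P0:NH4 P1:NH1

Derivation:
Op 1: best P0=- P1=NH0
Op 2: best P0=NH4 P1=NH0
Op 3: best P0=NH4 P1=NH0
Op 4: best P0=NH4 P1=NH0
Op 5: best P0=NH4 P1=NH2
Op 6: best P0=NH0 P1=NH2
Op 7: best P0=NH0 P1=NH1
Op 8: best P0=NH0 P1=NH1
Op 9: best P0=NH0 P1=NH1
Op 10: best P0=NH4 P1=NH1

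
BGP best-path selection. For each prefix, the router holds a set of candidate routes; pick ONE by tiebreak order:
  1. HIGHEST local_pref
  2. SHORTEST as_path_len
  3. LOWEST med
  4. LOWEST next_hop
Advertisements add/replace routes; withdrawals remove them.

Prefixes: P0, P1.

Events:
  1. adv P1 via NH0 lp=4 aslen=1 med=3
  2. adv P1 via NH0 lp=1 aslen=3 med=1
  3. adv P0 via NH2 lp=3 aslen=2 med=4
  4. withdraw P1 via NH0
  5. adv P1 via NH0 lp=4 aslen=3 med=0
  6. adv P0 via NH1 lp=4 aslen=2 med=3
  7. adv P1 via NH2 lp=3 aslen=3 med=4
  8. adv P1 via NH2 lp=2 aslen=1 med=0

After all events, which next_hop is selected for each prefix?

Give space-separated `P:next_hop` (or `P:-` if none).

Answer: P0:NH1 P1:NH0

Derivation:
Op 1: best P0=- P1=NH0
Op 2: best P0=- P1=NH0
Op 3: best P0=NH2 P1=NH0
Op 4: best P0=NH2 P1=-
Op 5: best P0=NH2 P1=NH0
Op 6: best P0=NH1 P1=NH0
Op 7: best P0=NH1 P1=NH0
Op 8: best P0=NH1 P1=NH0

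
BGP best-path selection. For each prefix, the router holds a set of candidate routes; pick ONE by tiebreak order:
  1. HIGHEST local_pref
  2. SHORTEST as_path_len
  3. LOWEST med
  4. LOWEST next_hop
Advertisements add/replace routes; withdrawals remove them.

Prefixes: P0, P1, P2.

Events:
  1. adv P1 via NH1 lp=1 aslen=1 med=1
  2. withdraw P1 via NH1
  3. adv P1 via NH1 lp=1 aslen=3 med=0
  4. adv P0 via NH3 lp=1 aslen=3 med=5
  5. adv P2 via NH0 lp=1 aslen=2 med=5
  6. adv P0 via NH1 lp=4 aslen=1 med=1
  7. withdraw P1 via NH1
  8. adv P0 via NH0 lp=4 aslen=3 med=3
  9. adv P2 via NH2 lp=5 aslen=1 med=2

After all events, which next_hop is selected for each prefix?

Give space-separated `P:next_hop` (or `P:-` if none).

Op 1: best P0=- P1=NH1 P2=-
Op 2: best P0=- P1=- P2=-
Op 3: best P0=- P1=NH1 P2=-
Op 4: best P0=NH3 P1=NH1 P2=-
Op 5: best P0=NH3 P1=NH1 P2=NH0
Op 6: best P0=NH1 P1=NH1 P2=NH0
Op 7: best P0=NH1 P1=- P2=NH0
Op 8: best P0=NH1 P1=- P2=NH0
Op 9: best P0=NH1 P1=- P2=NH2

Answer: P0:NH1 P1:- P2:NH2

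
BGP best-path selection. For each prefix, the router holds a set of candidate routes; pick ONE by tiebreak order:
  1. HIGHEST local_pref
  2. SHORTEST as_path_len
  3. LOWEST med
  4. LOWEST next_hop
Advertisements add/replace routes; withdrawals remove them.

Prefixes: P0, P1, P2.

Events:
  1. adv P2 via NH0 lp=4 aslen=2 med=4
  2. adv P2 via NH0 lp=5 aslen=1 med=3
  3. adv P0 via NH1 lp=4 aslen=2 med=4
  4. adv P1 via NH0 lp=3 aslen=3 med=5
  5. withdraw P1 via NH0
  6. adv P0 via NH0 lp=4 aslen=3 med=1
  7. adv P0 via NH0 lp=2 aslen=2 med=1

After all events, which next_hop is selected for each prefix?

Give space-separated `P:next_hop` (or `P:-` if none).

Op 1: best P0=- P1=- P2=NH0
Op 2: best P0=- P1=- P2=NH0
Op 3: best P0=NH1 P1=- P2=NH0
Op 4: best P0=NH1 P1=NH0 P2=NH0
Op 5: best P0=NH1 P1=- P2=NH0
Op 6: best P0=NH1 P1=- P2=NH0
Op 7: best P0=NH1 P1=- P2=NH0

Answer: P0:NH1 P1:- P2:NH0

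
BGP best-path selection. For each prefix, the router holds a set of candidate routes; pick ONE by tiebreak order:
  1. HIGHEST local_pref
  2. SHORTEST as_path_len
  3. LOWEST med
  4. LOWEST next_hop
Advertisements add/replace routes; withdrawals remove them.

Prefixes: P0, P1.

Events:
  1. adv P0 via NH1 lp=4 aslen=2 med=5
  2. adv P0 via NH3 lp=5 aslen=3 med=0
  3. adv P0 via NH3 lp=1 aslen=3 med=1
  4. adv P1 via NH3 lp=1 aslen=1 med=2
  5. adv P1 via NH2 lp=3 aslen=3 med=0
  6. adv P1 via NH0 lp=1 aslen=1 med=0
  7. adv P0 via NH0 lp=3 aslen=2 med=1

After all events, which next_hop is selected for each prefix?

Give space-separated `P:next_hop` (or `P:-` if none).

Answer: P0:NH1 P1:NH2

Derivation:
Op 1: best P0=NH1 P1=-
Op 2: best P0=NH3 P1=-
Op 3: best P0=NH1 P1=-
Op 4: best P0=NH1 P1=NH3
Op 5: best P0=NH1 P1=NH2
Op 6: best P0=NH1 P1=NH2
Op 7: best P0=NH1 P1=NH2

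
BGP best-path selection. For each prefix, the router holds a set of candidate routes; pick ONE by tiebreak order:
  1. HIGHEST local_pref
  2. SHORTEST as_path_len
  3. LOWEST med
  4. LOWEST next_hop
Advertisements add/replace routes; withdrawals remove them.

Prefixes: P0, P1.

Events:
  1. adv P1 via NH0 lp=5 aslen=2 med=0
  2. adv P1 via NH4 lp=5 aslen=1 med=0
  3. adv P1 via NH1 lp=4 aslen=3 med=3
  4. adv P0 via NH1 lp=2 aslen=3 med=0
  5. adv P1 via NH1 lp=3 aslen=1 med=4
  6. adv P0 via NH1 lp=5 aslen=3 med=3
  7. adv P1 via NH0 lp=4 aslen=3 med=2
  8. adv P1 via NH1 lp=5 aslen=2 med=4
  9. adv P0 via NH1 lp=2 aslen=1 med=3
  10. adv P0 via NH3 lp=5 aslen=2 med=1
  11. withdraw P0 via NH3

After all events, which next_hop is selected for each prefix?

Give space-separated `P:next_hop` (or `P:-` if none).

Answer: P0:NH1 P1:NH4

Derivation:
Op 1: best P0=- P1=NH0
Op 2: best P0=- P1=NH4
Op 3: best P0=- P1=NH4
Op 4: best P0=NH1 P1=NH4
Op 5: best P0=NH1 P1=NH4
Op 6: best P0=NH1 P1=NH4
Op 7: best P0=NH1 P1=NH4
Op 8: best P0=NH1 P1=NH4
Op 9: best P0=NH1 P1=NH4
Op 10: best P0=NH3 P1=NH4
Op 11: best P0=NH1 P1=NH4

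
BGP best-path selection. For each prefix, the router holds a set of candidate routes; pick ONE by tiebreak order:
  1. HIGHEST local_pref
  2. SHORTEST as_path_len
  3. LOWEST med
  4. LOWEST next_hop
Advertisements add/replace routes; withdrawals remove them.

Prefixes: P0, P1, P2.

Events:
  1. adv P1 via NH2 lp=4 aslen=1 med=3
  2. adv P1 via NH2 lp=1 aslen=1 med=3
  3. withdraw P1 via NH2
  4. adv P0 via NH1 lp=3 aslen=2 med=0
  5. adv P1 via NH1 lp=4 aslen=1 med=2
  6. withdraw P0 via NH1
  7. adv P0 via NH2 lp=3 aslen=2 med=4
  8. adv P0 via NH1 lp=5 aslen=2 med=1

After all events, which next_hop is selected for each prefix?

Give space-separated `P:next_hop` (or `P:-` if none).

Op 1: best P0=- P1=NH2 P2=-
Op 2: best P0=- P1=NH2 P2=-
Op 3: best P0=- P1=- P2=-
Op 4: best P0=NH1 P1=- P2=-
Op 5: best P0=NH1 P1=NH1 P2=-
Op 6: best P0=- P1=NH1 P2=-
Op 7: best P0=NH2 P1=NH1 P2=-
Op 8: best P0=NH1 P1=NH1 P2=-

Answer: P0:NH1 P1:NH1 P2:-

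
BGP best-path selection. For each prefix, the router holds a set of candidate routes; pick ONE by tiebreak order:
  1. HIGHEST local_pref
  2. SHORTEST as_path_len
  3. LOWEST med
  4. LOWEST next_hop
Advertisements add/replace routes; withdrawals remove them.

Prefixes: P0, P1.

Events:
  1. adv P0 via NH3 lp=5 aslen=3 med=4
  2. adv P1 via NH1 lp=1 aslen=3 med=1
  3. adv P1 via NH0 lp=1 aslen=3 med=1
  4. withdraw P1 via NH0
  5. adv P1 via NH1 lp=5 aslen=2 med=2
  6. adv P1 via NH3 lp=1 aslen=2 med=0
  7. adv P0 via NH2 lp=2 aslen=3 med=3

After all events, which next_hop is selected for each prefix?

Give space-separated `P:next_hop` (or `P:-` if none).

Op 1: best P0=NH3 P1=-
Op 2: best P0=NH3 P1=NH1
Op 3: best P0=NH3 P1=NH0
Op 4: best P0=NH3 P1=NH1
Op 5: best P0=NH3 P1=NH1
Op 6: best P0=NH3 P1=NH1
Op 7: best P0=NH3 P1=NH1

Answer: P0:NH3 P1:NH1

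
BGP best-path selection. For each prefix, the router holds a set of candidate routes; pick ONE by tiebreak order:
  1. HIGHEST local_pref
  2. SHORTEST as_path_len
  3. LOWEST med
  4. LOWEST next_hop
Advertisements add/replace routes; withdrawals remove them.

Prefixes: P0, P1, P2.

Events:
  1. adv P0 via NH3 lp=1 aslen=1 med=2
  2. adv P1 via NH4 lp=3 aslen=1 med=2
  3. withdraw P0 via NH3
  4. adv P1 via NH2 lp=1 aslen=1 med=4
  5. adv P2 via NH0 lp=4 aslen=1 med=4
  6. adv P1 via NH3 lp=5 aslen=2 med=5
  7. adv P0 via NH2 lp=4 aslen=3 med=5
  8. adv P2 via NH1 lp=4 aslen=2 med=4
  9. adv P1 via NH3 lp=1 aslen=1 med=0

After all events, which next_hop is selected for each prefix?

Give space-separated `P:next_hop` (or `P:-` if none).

Answer: P0:NH2 P1:NH4 P2:NH0

Derivation:
Op 1: best P0=NH3 P1=- P2=-
Op 2: best P0=NH3 P1=NH4 P2=-
Op 3: best P0=- P1=NH4 P2=-
Op 4: best P0=- P1=NH4 P2=-
Op 5: best P0=- P1=NH4 P2=NH0
Op 6: best P0=- P1=NH3 P2=NH0
Op 7: best P0=NH2 P1=NH3 P2=NH0
Op 8: best P0=NH2 P1=NH3 P2=NH0
Op 9: best P0=NH2 P1=NH4 P2=NH0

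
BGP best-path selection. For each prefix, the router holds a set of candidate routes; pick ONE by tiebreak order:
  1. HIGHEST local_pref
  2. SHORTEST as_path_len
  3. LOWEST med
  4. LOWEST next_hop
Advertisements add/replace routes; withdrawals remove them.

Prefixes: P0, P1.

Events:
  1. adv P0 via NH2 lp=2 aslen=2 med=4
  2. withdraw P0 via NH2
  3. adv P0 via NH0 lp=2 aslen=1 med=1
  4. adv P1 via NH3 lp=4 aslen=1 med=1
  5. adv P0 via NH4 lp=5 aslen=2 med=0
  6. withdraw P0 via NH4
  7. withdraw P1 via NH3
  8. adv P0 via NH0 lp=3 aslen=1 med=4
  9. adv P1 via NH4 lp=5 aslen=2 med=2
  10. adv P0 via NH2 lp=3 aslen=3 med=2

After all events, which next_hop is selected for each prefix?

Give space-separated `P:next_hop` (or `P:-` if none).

Op 1: best P0=NH2 P1=-
Op 2: best P0=- P1=-
Op 3: best P0=NH0 P1=-
Op 4: best P0=NH0 P1=NH3
Op 5: best P0=NH4 P1=NH3
Op 6: best P0=NH0 P1=NH3
Op 7: best P0=NH0 P1=-
Op 8: best P0=NH0 P1=-
Op 9: best P0=NH0 P1=NH4
Op 10: best P0=NH0 P1=NH4

Answer: P0:NH0 P1:NH4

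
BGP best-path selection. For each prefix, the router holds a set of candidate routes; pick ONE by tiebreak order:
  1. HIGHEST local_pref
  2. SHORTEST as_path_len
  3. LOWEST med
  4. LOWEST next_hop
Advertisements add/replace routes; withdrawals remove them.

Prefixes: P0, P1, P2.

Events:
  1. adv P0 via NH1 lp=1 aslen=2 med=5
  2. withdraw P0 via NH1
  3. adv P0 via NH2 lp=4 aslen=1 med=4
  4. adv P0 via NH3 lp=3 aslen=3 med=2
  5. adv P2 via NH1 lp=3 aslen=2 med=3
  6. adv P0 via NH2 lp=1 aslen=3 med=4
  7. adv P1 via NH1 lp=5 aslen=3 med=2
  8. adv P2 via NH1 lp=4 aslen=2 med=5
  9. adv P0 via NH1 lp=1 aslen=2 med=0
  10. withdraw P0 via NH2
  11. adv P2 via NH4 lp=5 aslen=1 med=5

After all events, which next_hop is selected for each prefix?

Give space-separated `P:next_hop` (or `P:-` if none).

Op 1: best P0=NH1 P1=- P2=-
Op 2: best P0=- P1=- P2=-
Op 3: best P0=NH2 P1=- P2=-
Op 4: best P0=NH2 P1=- P2=-
Op 5: best P0=NH2 P1=- P2=NH1
Op 6: best P0=NH3 P1=- P2=NH1
Op 7: best P0=NH3 P1=NH1 P2=NH1
Op 8: best P0=NH3 P1=NH1 P2=NH1
Op 9: best P0=NH3 P1=NH1 P2=NH1
Op 10: best P0=NH3 P1=NH1 P2=NH1
Op 11: best P0=NH3 P1=NH1 P2=NH4

Answer: P0:NH3 P1:NH1 P2:NH4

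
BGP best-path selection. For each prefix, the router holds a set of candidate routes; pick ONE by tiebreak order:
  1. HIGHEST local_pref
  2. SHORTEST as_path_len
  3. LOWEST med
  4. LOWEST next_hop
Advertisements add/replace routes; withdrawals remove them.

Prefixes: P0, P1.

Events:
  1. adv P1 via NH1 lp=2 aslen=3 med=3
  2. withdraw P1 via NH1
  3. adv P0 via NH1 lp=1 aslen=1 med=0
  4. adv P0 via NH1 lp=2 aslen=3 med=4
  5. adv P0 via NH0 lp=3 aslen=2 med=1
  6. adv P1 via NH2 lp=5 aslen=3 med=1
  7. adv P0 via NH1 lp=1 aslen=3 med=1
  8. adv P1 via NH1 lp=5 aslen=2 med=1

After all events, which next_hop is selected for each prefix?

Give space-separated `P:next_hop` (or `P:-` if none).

Answer: P0:NH0 P1:NH1

Derivation:
Op 1: best P0=- P1=NH1
Op 2: best P0=- P1=-
Op 3: best P0=NH1 P1=-
Op 4: best P0=NH1 P1=-
Op 5: best P0=NH0 P1=-
Op 6: best P0=NH0 P1=NH2
Op 7: best P0=NH0 P1=NH2
Op 8: best P0=NH0 P1=NH1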